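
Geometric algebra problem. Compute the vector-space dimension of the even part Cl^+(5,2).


Even subalgebra dimension = 2^(n-1)
n = 5 + 2 = 7
2^(7 - 1) = 2^6 = 64
Verification: sum of C(7,k) for even k = 1 + 21 + 35 + 7 = 64
Result = 64


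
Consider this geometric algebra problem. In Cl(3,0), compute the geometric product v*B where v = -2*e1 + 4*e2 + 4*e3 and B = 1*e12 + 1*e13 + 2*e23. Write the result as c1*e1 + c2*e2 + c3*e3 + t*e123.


vB has grade-1 (vector) and grade-3 (trivector) parts: vB = (v _| B) + (v ^ B).
Vector part <vB>_1:
  e1: -v2*b12 - v3*b13 = -(4)*(1) - (4)*(1) = -8
  e2: v1*b12 - v3*b23 = (-2)*(1) - (4)*(2) = -10
  e3: v1*b13 + v2*b23 = (-2)*(1) + (4)*(2) = 6
Trivector part <vB>_3:
  e123: v1*b23 - v2*b13 + v3*b12 = (-2)*(2) - (4)*(1) + (4)*(1) = -4
vB = -8*e1 - 10*e2 + 6*e3 - 4*e123


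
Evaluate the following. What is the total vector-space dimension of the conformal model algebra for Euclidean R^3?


The conformal model of R^3 uses Cl(4,1): the 3 Euclidean generators plus two extra orthogonal generators e+ (e+^2 = +1) and e- (e-^2 = -1), from which the null vectors e0, einf are built.
Number of generators m = 3 + 2 = 5.
dim Cl(p,q) = 2^m = 2^5 = 32


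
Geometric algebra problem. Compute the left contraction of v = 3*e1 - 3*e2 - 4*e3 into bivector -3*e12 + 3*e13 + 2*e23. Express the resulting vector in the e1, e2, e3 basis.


Left contraction v _| B = <vB>_1 (grade-1 part of the geometric product vB).
Using e1_|e12 = e2, e2_|e12 = -e1, e1_|e13 = e3, e3_|e13 = -e1, e2_|e23 = e3, e3_|e23 = -e2:
e1 coeff: -v2*b12 - v3*b13 = -(-3)*(-3) - (-4)*(3) = 3
e2 coeff: v1*b12 - v3*b23 = (3)*(-3) - (-4)*(2) = -1
e3 coeff: v1*b13 + v2*b23 = (3)*(3) + (-3)*(2) = 3
v _| B = 3*e1 - 1*e2 + 3*e3


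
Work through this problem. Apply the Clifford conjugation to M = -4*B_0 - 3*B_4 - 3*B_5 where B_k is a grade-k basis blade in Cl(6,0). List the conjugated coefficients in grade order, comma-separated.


Clifford conjugate sign for grade k: (-1)^(k(k+1)/2)
Grade 0: (-1)^(0*1/2) = (-1)^0 = 1, coeff -4 -> -4
Grade 4: (-1)^(4*5/2) = (-1)^10 = 1, coeff -3 -> -3
Grade 5: (-1)^(5*6/2) = (-1)^15 = -1, coeff -3 -> 3
Conjugated coefficients: -4, -3, 3


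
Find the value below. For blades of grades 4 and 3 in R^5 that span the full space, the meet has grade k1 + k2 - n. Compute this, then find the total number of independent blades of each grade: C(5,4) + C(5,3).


Meet grade = grade(A) + grade(B) - n
= 4 + 3 - 5 = 2
C(5,4) = 5
C(5,3) = 10
dim_A + dim_B = 5 + 10 = 15


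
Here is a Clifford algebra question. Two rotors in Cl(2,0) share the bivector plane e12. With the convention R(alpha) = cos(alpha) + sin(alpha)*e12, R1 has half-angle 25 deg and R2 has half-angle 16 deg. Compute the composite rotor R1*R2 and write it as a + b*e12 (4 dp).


Same-plane rotors commute and their half-angles add:
R1*R2 = cos(a1 + a2) + sin(a1 + a2)*e12.
a1 + a2 = 25 + 16 = 41 deg
cos(41 deg) = 0.7547
sin(41 deg) = 0.6561
R1*R2 = 0.7547 + 0.6561*e12


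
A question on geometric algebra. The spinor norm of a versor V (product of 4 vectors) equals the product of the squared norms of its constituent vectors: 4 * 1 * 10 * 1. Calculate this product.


Spinor norm N(V) = |v1|^2 * |v2|^2 * ... * |v4|^2
= 4 * 1 * 10 * 1
Running product: 4, 4, 40, 40
N(V) = 40


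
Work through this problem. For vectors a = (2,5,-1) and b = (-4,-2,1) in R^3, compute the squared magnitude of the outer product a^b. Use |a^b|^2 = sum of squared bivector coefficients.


a wedge b = (a1*b2 - a2*b1)*e12 + (a1*b3 - a3*b1)*e13 + (a2*b3 - a3*b2)*e23
e12 coeff: 2*(-2) - 5*(-4) = -4 - (-20) = 16
e13 coeff: 2*1 - (-1)*(-4) = 2 - 4 = -2
e23 coeff: 5*1 - (-1)*(-2) = 5 - 2 = 3
|a wedge b|^2 = 16^2 + (-2)^2 + 3^2
= 256 + 4 + 9
= 269


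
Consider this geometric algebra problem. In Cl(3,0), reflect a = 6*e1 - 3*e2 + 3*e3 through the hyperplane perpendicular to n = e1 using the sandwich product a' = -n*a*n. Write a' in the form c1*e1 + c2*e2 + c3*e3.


Reflection formula: a' = -n*a*n, with n = e1 (unit vector, n^2 = 1).
For reflection through hyperplane perp to e1:
The component along e1 flips sign, others stay.
a = (6, -3, 3)
a' = (-6, -3, 3)
a' = -6*e1 - 3*e2 + 3*e3


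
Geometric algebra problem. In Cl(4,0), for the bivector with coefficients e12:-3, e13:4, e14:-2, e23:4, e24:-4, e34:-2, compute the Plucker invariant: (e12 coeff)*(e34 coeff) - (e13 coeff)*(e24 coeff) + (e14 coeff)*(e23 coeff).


Plucker relation: af - be + cd
a*f = (-3)*(-2) = 6
b*e = 4*(-4) = -16
c*d = (-2)*4 = -8
af - be + cd = 6 - (-16) + (-8)
= 14


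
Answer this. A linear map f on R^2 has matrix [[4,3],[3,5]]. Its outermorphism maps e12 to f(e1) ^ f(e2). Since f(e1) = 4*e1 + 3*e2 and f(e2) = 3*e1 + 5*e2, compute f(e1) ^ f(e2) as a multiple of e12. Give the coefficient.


The outermorphism of a linear map f sends e1^e2 to f(e1)^f(e2).
f(e1) = 4*e1 + 3*e2
f(e2) = 3*e1 + 5*e2
f(e1) ^ f(e2) = (4*e1 + 3*e2) ^ (3*e1 + 5*e2)
= 4*5*e12 + 3*3*e21
= (20 - 9)*e12
= 11*e12
Coefficient = 11


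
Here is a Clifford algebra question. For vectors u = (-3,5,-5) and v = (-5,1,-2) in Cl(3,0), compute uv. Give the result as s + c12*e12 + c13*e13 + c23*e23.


In Cl(3,0): e_i^2 = 1, e_ie_j = -e_je_i for i != j.
Scalar part = u . v = (-3)*(-5) + 5*1 + (-5)*(-2)
= 15 + 5 + 10 = 30
e12 coeff = (-3)*1 - 5*(-5) = -3 - (-25) = 22
e13 coeff = (-3)*(-2) - (-5)*(-5) = 6 - 25 = -19
e23 coeff = 5*(-2) - (-5)*1 = -10 - (-5) = -5
uv = 30 + 22*e12 - 19*e13 - 5*e23


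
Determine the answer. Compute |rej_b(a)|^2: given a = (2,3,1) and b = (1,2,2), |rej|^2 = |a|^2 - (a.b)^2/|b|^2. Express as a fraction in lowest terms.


|a|^2 = 2^2 + 3^2 + 1^2 = 14
|b|^2 = 1^2 + 2^2 + 2^2 = 9
a . b = 2*1 + 3*2 + 1*2 = 10
(a.b)^2 = 10^2 = 100
|rej|^2 = 14 - 100/9
= (126 - 100)/9
= 26/9
In lowest terms: 26/9


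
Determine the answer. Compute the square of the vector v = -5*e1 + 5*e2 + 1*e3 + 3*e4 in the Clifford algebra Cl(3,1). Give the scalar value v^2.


v^2 = sum of c_i^2 * e_i^2
Positive signature terms (e_i^2 = +1): (-5)^2 + 5^2 + 1^2 = 51
Negative signature terms (e_j^2 = -1): 3^2 = 9
v^2 = 51 - 9 = 42


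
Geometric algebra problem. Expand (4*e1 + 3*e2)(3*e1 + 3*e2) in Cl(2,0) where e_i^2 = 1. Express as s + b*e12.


Expand: (4*e1 + 3*e2)(3*e1 + 3*e2)
= 4*3*e1e1 + 4*3*e1e2 + 3*3*e2e1 + 3*3*e2e2
Using e1^2 = e2^2 = 1, e2e1 = -e1e2:
Scalar part s = 4*3 + 3*3 = 12 + 9 = 21
Bivector part b = 4*3 - 3*3 = 12 - 9 = 3
uv = 21 + 3*e12


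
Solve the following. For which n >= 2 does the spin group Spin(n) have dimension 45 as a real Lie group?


dim Spin(n) = dim so(n) = n(n-1)/2.
Solve n(n-1)/2 = 45, i.e. n^2 - n - 90 = 0.
Discriminant = 1 + 8*45 = 361
n = (1 + sqrt(361))/2 = (1 + 19)/2 = 10


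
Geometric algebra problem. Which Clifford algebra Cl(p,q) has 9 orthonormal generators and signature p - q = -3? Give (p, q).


We need p + q = 9 and p - q = -3.
Adding: 2p = 9 + (-3) = 6, so p = 3.
Then q = 9 - 3 = 6.
(p, q) = (3, 6)


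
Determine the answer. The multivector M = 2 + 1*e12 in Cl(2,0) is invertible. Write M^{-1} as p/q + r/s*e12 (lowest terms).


M = 2 + 1*e12, where e12^2 = -1.
Since M commutes with its reverse ~M = a - b*e12, M * ~M = a^2 - b^2*e12^2 = a^2 + b^2.
So M^{-1} = ~M / (a^2 + b^2) = (a - b*e12)/(a^2 + b^2).
a^2 + b^2 = 4 + 1 = 5
Scalar part = 2/5 = 2/5
Bivector coeff = -1/5 = -1/5
M^{-1} = 2/5 - 1/5*e12


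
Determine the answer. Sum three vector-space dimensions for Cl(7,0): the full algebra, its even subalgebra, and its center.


n = 7 + 0 = 7
Total dim = 2^7 = 128
Even subalgebra dim = 2^6 = 64
n is odd, so center dim = 2
Sum = 128 + 64 + 2 = 194


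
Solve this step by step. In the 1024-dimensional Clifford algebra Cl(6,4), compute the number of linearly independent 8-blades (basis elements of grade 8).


Number of grade-k basis blades in Cl(p,q) with n = p + q is C(n, k).
n = 6 + 4 = 10
C(10, 8) = 10! / (8! * 2!)
= 3628800 / (40320 * 2)
= 45


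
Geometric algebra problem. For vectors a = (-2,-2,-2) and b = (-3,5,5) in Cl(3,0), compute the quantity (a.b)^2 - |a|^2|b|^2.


a . b = (-2)*(-3) + (-2)*5 + (-2)*5
= 6 + (-10) + (-10) = -14
|a|^2 = (-2)^2 + (-2)^2 + (-2)^2 = 12
|b|^2 = (-3)^2 + 5^2 + 5^2 = 59
(a.b)^2 = (-14)^2 = 196
|a|^2 * |b|^2 = 12 * 59 = 708
Result = 196 - 708 = -512


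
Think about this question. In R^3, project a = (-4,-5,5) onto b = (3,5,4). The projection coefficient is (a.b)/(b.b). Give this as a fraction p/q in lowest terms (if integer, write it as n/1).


Projection coefficient = (a . b) / (b . b)
a . b = (-4)*3 + (-5)*5 + 5*4
= -12 + (-25) + 20 = -17
b . b = 3^2 + 5^2 + 4^2
= 9 + 25 + 16 = 50
Coefficient = -17/50
In lowest terms: -17/50


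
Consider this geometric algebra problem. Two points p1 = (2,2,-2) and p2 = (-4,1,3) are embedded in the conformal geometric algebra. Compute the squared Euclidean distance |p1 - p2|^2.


p1 - p2 = (6, 1, -5)
|p1 - p2|^2 = 6^2 + 1^2 + (-5)^2
= 36 + 1 + 25
= 62


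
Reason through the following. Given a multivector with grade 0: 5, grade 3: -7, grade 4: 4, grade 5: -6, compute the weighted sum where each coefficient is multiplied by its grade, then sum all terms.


Grade-weighted sum = sum of grade_k * coefficient_k
0*5 = 0
3*(-7) = -21
4*4 = 16
5*(-6) = -30
Total = 0 + (-21) + 16 + (-30) = -35


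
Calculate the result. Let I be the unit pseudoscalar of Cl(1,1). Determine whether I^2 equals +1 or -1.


The pseudoscalar I = e1...e_n (product of all n generators) of Cl(p,q) satisfies I^2 = (-1)^(q + n(n-1)/2).
p = 1, q = 1, n = p + q = 2
n(n-1)/2 = 2 * 1 / 2 = 1
Exponent = q + n(n-1)/2 = 1 + 1 = 2
I^2 = (-1)^2 = +1


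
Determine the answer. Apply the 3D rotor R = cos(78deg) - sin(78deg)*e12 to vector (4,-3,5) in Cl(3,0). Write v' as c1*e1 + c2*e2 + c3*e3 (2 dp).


Rotor R = cos(78deg) - sin(78deg)*e12
Rotation angle theta = 2 * 78 = 156 degrees in the e12 plane (e1 -> e2).
The component perpendicular to the plane (e3) is invariant: v'_3 = v3 = 5.00
cos(156deg) = -0.9135, sin(156deg) = 0.4067
v'_1 = v1*cos(theta) - v2*sin(theta) = 4*(-0.9135) - (-3)*0.4067 = -2.43
v'_2 = v1*sin(theta) + v2*cos(theta) = 4*0.4067 + (-3)*(-0.9135) = 4.37
v' = -2.43*e1 + 4.37*e2 + 5.00*e3


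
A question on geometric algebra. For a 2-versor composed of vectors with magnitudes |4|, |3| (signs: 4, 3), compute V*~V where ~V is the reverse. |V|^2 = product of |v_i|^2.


Each vector v_i has |v_i|^2 = s_i^2
Squared scales: 4^2 = 16, 3^2 = 9
|V|^2 = 16 * 9
= 144


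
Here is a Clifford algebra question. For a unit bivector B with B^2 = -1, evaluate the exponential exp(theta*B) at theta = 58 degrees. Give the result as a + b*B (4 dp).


For a unit bivector B with B^2 = -1, the exponential series gives
e^(theta*B) = cos(theta) + sin(theta)*B (the GA analogue of Euler's formula).
theta = 58 degrees = 1.012291 rad
cos(58 deg) = 0.5299
sin(58 deg) = 0.8480
exp(theta*B) = 0.5299 + 0.8480*B


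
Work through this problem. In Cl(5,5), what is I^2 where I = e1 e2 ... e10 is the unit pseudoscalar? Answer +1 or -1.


The pseudoscalar I = e1...e_n (product of all n generators) of Cl(p,q) satisfies I^2 = (-1)^(q + n(n-1)/2).
p = 5, q = 5, n = p + q = 10
n(n-1)/2 = 10 * 9 / 2 = 45
Exponent = q + n(n-1)/2 = 5 + 45 = 50
I^2 = (-1)^50 = +1


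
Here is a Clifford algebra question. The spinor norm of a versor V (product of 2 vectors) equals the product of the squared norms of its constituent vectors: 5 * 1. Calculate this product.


Spinor norm N(V) = |v1|^2 * |v2|^2 * ... * |v2|^2
= 5 * 1
Running product: 5, 5
N(V) = 5


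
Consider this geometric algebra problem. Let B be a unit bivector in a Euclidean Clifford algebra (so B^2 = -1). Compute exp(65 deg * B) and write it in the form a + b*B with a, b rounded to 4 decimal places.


For a unit bivector B with B^2 = -1, the exponential series gives
e^(theta*B) = cos(theta) + sin(theta)*B (the GA analogue of Euler's formula).
theta = 65 degrees = 1.134464 rad
cos(65 deg) = 0.4226
sin(65 deg) = 0.9063
exp(theta*B) = 0.4226 + 0.9063*B


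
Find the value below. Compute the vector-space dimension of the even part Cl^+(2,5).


Even subalgebra dimension = 2^(n-1)
n = 2 + 5 = 7
2^(7 - 1) = 2^6 = 64
Verification: sum of C(7,k) for even k = 1 + 21 + 35 + 7 = 64
Result = 64


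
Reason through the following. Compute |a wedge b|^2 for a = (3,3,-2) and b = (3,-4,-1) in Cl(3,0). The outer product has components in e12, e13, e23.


a wedge b = (a1*b2 - a2*b1)*e12 + (a1*b3 - a3*b1)*e13 + (a2*b3 - a3*b2)*e23
e12 coeff: 3*(-4) - 3*3 = -12 - 9 = -21
e13 coeff: 3*(-1) - (-2)*3 = -3 - (-6) = 3
e23 coeff: 3*(-1) - (-2)*(-4) = -3 - 8 = -11
|a wedge b|^2 = (-21)^2 + 3^2 + (-11)^2
= 441 + 9 + 121
= 571


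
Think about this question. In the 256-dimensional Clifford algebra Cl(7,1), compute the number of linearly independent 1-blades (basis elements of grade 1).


Number of grade-k basis blades in Cl(p,q) with n = p + q is C(n, k).
n = 7 + 1 = 8
C(8, 1) = 8! / (1! * 7!)
= 40320 / (1 * 5040)
= 8


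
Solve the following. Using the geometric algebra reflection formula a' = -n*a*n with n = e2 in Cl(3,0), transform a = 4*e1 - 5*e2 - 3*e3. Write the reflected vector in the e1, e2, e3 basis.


Reflection formula: a' = -n*a*n, with n = e2 (unit vector, n^2 = 1).
For reflection through hyperplane perp to e2:
The component along e2 flips sign, others stay.
a = (4, -5, -3)
a' = (4, 5, -3)
a' = 4*e1 + 5*e2 - 3*e3


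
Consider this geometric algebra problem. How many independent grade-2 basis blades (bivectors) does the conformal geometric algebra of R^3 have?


The conformal model of R^3 uses Cl(4,1) with m = 3 + 2 = 5 generators.
Number of grade-2 blades = C(m, 2) = C(5, 2)
= 5*4/2 = 10


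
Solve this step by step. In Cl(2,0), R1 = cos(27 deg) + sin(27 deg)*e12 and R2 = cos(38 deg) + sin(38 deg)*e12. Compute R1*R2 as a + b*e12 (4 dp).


Same-plane rotors commute and their half-angles add:
R1*R2 = cos(a1 + a2) + sin(a1 + a2)*e12.
a1 + a2 = 27 + 38 = 65 deg
cos(65 deg) = 0.4226
sin(65 deg) = 0.9063
R1*R2 = 0.4226 + 0.9063*e12


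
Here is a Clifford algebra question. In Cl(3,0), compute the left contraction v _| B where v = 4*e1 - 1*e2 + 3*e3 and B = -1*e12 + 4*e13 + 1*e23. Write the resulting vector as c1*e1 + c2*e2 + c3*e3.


Left contraction v _| B = <vB>_1 (grade-1 part of the geometric product vB).
Using e1_|e12 = e2, e2_|e12 = -e1, e1_|e13 = e3, e3_|e13 = -e1, e2_|e23 = e3, e3_|e23 = -e2:
e1 coeff: -v2*b12 - v3*b13 = -(-1)*(-1) - (3)*(4) = -13
e2 coeff: v1*b12 - v3*b23 = (4)*(-1) - (3)*(1) = -7
e3 coeff: v1*b13 + v2*b23 = (4)*(4) + (-1)*(1) = 15
v _| B = -13*e1 - 7*e2 + 15*e3


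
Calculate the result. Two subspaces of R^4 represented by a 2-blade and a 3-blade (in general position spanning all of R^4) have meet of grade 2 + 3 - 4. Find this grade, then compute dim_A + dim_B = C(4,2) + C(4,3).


Meet grade = grade(A) + grade(B) - n
= 2 + 3 - 4 = 1
C(4,2) = 6
C(4,3) = 4
dim_A + dim_B = 6 + 4 = 10


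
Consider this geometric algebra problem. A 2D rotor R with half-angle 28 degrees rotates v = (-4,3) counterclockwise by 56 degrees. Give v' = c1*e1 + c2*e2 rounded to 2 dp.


Rotor R = cos(28deg) - sin(28deg)*e12
Rotation angle theta = 2 * 28 = 56 degrees
v' = R*v*~R rotates v by theta.
cos(56deg) = 0.5592, sin(56deg) = 0.8290
v'_1 = -4*cos(56deg) - 3*sin(56deg)
= -4*0.5592 - 3*0.8290
= -4.72
v'_2 = -4*sin(56deg) + 3*cos(56deg)
= -4*0.8290 + 3*0.5592
= -1.64
v' = -4.72*e1 - 1.64*e2


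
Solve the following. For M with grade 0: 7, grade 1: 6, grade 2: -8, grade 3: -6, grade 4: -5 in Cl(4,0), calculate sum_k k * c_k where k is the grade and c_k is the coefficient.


Grade-weighted sum = sum of grade_k * coefficient_k
0*7 = 0
1*6 = 6
2*(-8) = -16
3*(-6) = -18
4*(-5) = -20
Total = 0 + 6 + (-16) + (-18) + (-20) = -48


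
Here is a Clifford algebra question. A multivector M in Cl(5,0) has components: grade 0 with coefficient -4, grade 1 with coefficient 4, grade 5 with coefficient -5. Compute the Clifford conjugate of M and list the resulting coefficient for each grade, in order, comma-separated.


Clifford conjugate sign for grade k: (-1)^(k(k+1)/2)
Grade 0: (-1)^(0*1/2) = (-1)^0 = 1, coeff -4 -> -4
Grade 1: (-1)^(1*2/2) = (-1)^1 = -1, coeff 4 -> -4
Grade 5: (-1)^(5*6/2) = (-1)^15 = -1, coeff -5 -> 5
Conjugated coefficients: -4, -4, 5


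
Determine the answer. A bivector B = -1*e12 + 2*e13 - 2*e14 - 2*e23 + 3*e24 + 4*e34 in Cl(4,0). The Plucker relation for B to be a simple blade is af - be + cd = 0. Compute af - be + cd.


Plucker relation: af - be + cd
a*f = (-1)*4 = -4
b*e = 2*3 = 6
c*d = (-2)*(-2) = 4
af - be + cd = -4 - 6 + 4
= -6


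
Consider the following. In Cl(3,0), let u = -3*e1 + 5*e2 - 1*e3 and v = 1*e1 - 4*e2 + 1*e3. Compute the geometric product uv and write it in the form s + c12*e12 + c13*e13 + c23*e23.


In Cl(3,0): e_i^2 = 1, e_ie_j = -e_je_i for i != j.
Scalar part = u . v = (-3)*1 + 5*(-4) + (-1)*1
= -3 + (-20) + (-1) = -24
e12 coeff = (-3)*(-4) - 5*1 = 12 - 5 = 7
e13 coeff = (-3)*1 - (-1)*1 = -3 - (-1) = -2
e23 coeff = 5*1 - (-1)*(-4) = 5 - 4 = 1
uv = -24 + 7*e12 - 2*e13 + 1*e23


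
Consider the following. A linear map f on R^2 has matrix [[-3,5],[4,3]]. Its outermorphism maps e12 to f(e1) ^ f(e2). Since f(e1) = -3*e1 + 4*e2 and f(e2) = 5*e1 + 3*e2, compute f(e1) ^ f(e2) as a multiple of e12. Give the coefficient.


The outermorphism of a linear map f sends e1^e2 to f(e1)^f(e2).
f(e1) = -3*e1 + 4*e2
f(e2) = 5*e1 + 3*e2
f(e1) ^ f(e2) = (-3*e1 + 4*e2) ^ (5*e1 + 3*e2)
= (-3)*3*e12 + 4*5*e21
= (-9 - 20)*e12
= -29*e12
Coefficient = -29


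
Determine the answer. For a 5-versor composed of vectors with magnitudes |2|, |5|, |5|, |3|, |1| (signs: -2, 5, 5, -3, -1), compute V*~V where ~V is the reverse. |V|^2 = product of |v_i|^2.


Each vector v_i has |v_i|^2 = s_i^2
Squared scales: (-2)^2 = 4, 5^2 = 25, 5^2 = 25, (-3)^2 = 9, (-1)^2 = 1
|V|^2 = 4 * 25 * 25 * 9 * 1
= 22500


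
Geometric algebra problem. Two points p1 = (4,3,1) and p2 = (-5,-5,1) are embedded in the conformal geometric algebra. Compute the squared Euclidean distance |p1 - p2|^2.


p1 - p2 = (9, 8, 0)
|p1 - p2|^2 = 9^2 + 8^2 + 0^2
= 81 + 64 + 0
= 145


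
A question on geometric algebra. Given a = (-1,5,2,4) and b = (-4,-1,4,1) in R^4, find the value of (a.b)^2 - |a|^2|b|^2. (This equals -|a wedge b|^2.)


a . b = (-1)*(-4) + 5*(-1) + 2*4 + 4*1
= 4 + (-5) + 8 + 4 = 11
|a|^2 = (-1)^2 + 5^2 + 2^2 + 4^2 = 46
|b|^2 = (-4)^2 + (-1)^2 + 4^2 + 1^2 = 34
(a.b)^2 = 11^2 = 121
|a|^2 * |b|^2 = 46 * 34 = 1564
Result = 121 - 1564 = -1443


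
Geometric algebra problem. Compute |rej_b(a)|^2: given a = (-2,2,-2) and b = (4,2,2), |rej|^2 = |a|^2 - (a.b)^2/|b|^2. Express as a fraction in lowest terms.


|a|^2 = (-2)^2 + 2^2 + (-2)^2 = 12
|b|^2 = 4^2 + 2^2 + 2^2 = 24
a . b = (-2)*4 + 2*2 + (-2)*2 = -8
(a.b)^2 = (-8)^2 = 64
|rej|^2 = 12 - 64/24
= (288 - 64)/24
= 224/24
In lowest terms: 28/3


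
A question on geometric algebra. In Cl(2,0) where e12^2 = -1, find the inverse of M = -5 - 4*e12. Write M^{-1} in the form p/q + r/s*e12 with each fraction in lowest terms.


M = -5 - 4*e12, where e12^2 = -1.
Since M commutes with its reverse ~M = a - b*e12, M * ~M = a^2 - b^2*e12^2 = a^2 + b^2.
So M^{-1} = ~M / (a^2 + b^2) = (a - b*e12)/(a^2 + b^2).
a^2 + b^2 = 25 + 16 = 41
Scalar part = -5/41 = -5/41
Bivector coeff = 4/41 = 4/41
M^{-1} = -5/41 + 4/41*e12


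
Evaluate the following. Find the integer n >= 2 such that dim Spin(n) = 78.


dim Spin(n) = dim so(n) = n(n-1)/2.
Solve n(n-1)/2 = 78, i.e. n^2 - n - 156 = 0.
Discriminant = 1 + 8*78 = 625
n = (1 + sqrt(625))/2 = (1 + 25)/2 = 13


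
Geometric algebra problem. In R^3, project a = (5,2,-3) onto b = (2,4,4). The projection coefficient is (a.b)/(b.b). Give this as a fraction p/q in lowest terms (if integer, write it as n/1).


Projection coefficient = (a . b) / (b . b)
a . b = 5*2 + 2*4 + (-3)*4
= 10 + 8 + (-12) = 6
b . b = 2^2 + 4^2 + 4^2
= 4 + 16 + 16 = 36
Coefficient = 6/36
In lowest terms: 1/6


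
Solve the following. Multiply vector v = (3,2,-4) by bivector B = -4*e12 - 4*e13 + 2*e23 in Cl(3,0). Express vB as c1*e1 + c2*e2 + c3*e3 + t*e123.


vB has grade-1 (vector) and grade-3 (trivector) parts: vB = (v _| B) + (v ^ B).
Vector part <vB>_1:
  e1: -v2*b12 - v3*b13 = -(2)*(-4) - (-4)*(-4) = -8
  e2: v1*b12 - v3*b23 = (3)*(-4) - (-4)*(2) = -4
  e3: v1*b13 + v2*b23 = (3)*(-4) + (2)*(2) = -8
Trivector part <vB>_3:
  e123: v1*b23 - v2*b13 + v3*b12 = (3)*(2) - (2)*(-4) + (-4)*(-4) = 30
vB = -8*e1 - 4*e2 - 8*e3 + 30*e123


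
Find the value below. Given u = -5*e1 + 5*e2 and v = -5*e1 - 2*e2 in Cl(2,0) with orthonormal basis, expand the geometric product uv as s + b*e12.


Expand: (-5*e1 + 5*e2)(-5*e1 - 2*e2)
= (-5)*(-5)*e1e1 + (-5)*(-2)*e1e2 + 5*(-5)*e2e1 + 5*(-2)*e2e2
Using e1^2 = e2^2 = 1, e2e1 = -e1e2:
Scalar part s = (-5)*(-5) + 5*(-2) = 25 + (-10) = 15
Bivector part b = (-5)*(-2) - 5*(-5) = 10 - (-25) = 35
uv = 15 + 35*e12


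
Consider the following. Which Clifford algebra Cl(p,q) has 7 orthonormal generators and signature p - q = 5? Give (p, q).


We need p + q = 7 and p - q = 5.
Adding: 2p = 7 + 5 = 12, so p = 6.
Then q = 7 - 6 = 1.
(p, q) = (6, 1)


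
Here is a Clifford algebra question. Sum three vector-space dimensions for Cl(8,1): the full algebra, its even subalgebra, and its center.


n = 8 + 1 = 9
Total dim = 2^9 = 512
Even subalgebra dim = 2^8 = 256
n is odd, so center dim = 2
Sum = 512 + 256 + 2 = 770


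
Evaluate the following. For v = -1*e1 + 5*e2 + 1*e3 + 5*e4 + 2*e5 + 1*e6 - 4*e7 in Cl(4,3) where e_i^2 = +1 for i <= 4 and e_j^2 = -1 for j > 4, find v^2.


v^2 = sum of c_i^2 * e_i^2
Positive signature terms (e_i^2 = +1): (-1)^2 + 5^2 + 1^2 + 5^2 = 52
Negative signature terms (e_j^2 = -1): 2^2 + 1^2 + (-4)^2 = 21
v^2 = 52 - 21 = 31


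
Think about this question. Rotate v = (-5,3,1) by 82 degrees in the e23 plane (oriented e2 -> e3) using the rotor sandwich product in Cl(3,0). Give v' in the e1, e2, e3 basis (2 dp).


Rotor R = cos(41deg) - sin(41deg)*e23
Rotation angle theta = 2 * 41 = 82 degrees in the e23 plane (e2 -> e3).
The component perpendicular to the plane (e1) is invariant: v'_1 = v1 = -5.00
cos(82deg) = 0.1392, sin(82deg) = 0.9903
v'_2 = v2*cos(theta) - v3*sin(theta) = 3*0.1392 - 1*0.9903 = -0.57
v'_3 = v2*sin(theta) + v3*cos(theta) = 3*0.9903 + 1*0.1392 = 3.11
v' = -5.00*e1 - 0.57*e2 + 3.11*e3


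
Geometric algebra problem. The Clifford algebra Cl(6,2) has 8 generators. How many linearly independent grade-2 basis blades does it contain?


Number of grade-k basis blades in Cl(p,q) with n = p + q is C(n, k).
n = 6 + 2 = 8
C(8, 2) = 8! / (2! * 6!)
= 40320 / (2 * 720)
= 28


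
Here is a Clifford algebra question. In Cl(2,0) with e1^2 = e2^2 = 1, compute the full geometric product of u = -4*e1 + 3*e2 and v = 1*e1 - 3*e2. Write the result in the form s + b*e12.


Expand: (-4*e1 + 3*e2)(1*e1 - 3*e2)
= (-4)*1*e1e1 + (-4)*(-3)*e1e2 + 3*1*e2e1 + 3*(-3)*e2e2
Using e1^2 = e2^2 = 1, e2e1 = -e1e2:
Scalar part s = (-4)*1 + 3*(-3) = -4 + (-9) = -13
Bivector part b = (-4)*(-3) - 3*1 = 12 - 3 = 9
uv = -13 + 9*e12


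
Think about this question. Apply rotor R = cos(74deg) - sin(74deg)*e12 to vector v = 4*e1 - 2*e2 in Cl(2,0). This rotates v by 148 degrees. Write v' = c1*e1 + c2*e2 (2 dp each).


Rotor R = cos(74deg) - sin(74deg)*e12
Rotation angle theta = 2 * 74 = 148 degrees
v' = R*v*~R rotates v by theta.
cos(148deg) = -0.8480, sin(148deg) = 0.5299
v'_1 = 4*cos(148deg) - (-2)*sin(148deg)
= 4*(-0.8480) - (-2)*0.5299
= -2.33
v'_2 = 4*sin(148deg) + (-2)*cos(148deg)
= 4*0.5299 + (-2)*(-0.8480)
= 3.82
v' = -2.33*e1 + 3.82*e2


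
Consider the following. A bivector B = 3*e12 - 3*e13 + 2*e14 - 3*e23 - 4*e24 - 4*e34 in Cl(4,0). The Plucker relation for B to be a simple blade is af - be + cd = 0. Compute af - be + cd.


Plucker relation: af - be + cd
a*f = 3*(-4) = -12
b*e = (-3)*(-4) = 12
c*d = 2*(-3) = -6
af - be + cd = -12 - 12 + (-6)
= -30


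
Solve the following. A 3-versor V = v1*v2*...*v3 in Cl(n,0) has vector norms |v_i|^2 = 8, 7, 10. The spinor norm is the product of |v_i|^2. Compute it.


Spinor norm N(V) = |v1|^2 * |v2|^2 * ... * |v3|^2
= 8 * 7 * 10
Running product: 8, 56, 560
N(V) = 560


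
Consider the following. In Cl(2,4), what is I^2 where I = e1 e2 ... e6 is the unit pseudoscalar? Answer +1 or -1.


The pseudoscalar I = e1...e_n (product of all n generators) of Cl(p,q) satisfies I^2 = (-1)^(q + n(n-1)/2).
p = 2, q = 4, n = p + q = 6
n(n-1)/2 = 6 * 5 / 2 = 15
Exponent = q + n(n-1)/2 = 4 + 15 = 19
I^2 = (-1)^19 = -1


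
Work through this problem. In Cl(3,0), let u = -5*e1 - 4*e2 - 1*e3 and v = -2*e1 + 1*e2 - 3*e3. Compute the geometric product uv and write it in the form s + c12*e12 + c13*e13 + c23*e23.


In Cl(3,0): e_i^2 = 1, e_ie_j = -e_je_i for i != j.
Scalar part = u . v = (-5)*(-2) + (-4)*1 + (-1)*(-3)
= 10 + (-4) + 3 = 9
e12 coeff = (-5)*1 - (-4)*(-2) = -5 - 8 = -13
e13 coeff = (-5)*(-3) - (-1)*(-2) = 15 - 2 = 13
e23 coeff = (-4)*(-3) - (-1)*1 = 12 - (-1) = 13
uv = 9 - 13*e12 + 13*e13 + 13*e23


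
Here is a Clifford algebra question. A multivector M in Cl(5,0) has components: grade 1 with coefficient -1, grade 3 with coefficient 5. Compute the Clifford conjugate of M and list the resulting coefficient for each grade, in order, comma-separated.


Clifford conjugate sign for grade k: (-1)^(k(k+1)/2)
Grade 1: (-1)^(1*2/2) = (-1)^1 = -1, coeff -1 -> 1
Grade 3: (-1)^(3*4/2) = (-1)^6 = 1, coeff 5 -> 5
Conjugated coefficients: 1, 5


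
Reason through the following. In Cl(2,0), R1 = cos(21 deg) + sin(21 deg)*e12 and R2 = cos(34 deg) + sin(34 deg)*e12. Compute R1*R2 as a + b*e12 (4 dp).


Same-plane rotors commute and their half-angles add:
R1*R2 = cos(a1 + a2) + sin(a1 + a2)*e12.
a1 + a2 = 21 + 34 = 55 deg
cos(55 deg) = 0.5736
sin(55 deg) = 0.8192
R1*R2 = 0.5736 + 0.8192*e12


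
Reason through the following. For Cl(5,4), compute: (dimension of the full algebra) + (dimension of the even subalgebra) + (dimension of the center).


n = 5 + 4 = 9
Total dim = 2^9 = 512
Even subalgebra dim = 2^8 = 256
n is odd, so center dim = 2
Sum = 512 + 256 + 2 = 770


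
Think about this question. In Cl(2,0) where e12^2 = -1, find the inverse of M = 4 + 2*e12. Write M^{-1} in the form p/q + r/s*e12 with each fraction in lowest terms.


M = 4 + 2*e12, where e12^2 = -1.
Since M commutes with its reverse ~M = a - b*e12, M * ~M = a^2 - b^2*e12^2 = a^2 + b^2.
So M^{-1} = ~M / (a^2 + b^2) = (a - b*e12)/(a^2 + b^2).
a^2 + b^2 = 16 + 4 = 20
Scalar part = 4/20 = 1/5
Bivector coeff = -2/20 = -1/10
M^{-1} = 1/5 - 1/10*e12


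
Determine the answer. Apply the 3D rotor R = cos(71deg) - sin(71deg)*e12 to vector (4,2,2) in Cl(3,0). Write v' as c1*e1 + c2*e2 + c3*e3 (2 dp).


Rotor R = cos(71deg) - sin(71deg)*e12
Rotation angle theta = 2 * 71 = 142 degrees in the e12 plane (e1 -> e2).
The component perpendicular to the plane (e3) is invariant: v'_3 = v3 = 2.00
cos(142deg) = -0.7880, sin(142deg) = 0.6157
v'_1 = v1*cos(theta) - v2*sin(theta) = 4*(-0.7880) - 2*0.6157 = -4.38
v'_2 = v1*sin(theta) + v2*cos(theta) = 4*0.6157 + 2*(-0.7880) = 0.89
v' = -4.38*e1 + 0.89*e2 + 2.00*e3


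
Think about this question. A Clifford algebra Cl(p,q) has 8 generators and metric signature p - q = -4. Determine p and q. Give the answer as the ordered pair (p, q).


We need p + q = 8 and p - q = -4.
Adding: 2p = 8 + (-4) = 4, so p = 2.
Then q = 8 - 2 = 6.
(p, q) = (2, 6)


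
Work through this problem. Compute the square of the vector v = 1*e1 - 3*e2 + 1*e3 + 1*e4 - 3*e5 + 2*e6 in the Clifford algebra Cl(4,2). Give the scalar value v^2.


v^2 = sum of c_i^2 * e_i^2
Positive signature terms (e_i^2 = +1): 1^2 + (-3)^2 + 1^2 + 1^2 = 12
Negative signature terms (e_j^2 = -1): (-3)^2 + 2^2 = 13
v^2 = 12 - 13 = -1


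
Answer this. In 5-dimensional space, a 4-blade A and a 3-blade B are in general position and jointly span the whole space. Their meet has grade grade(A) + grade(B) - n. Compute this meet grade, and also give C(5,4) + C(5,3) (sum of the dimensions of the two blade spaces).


Meet grade = grade(A) + grade(B) - n
= 4 + 3 - 5 = 2
C(5,4) = 5
C(5,3) = 10
dim_A + dim_B = 5 + 10 = 15


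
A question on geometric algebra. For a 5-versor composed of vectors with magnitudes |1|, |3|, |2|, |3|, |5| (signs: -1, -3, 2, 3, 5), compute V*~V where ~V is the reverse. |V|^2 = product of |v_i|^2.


Each vector v_i has |v_i|^2 = s_i^2
Squared scales: (-1)^2 = 1, (-3)^2 = 9, 2^2 = 4, 3^2 = 9, 5^2 = 25
|V|^2 = 1 * 9 * 4 * 9 * 25
= 8100


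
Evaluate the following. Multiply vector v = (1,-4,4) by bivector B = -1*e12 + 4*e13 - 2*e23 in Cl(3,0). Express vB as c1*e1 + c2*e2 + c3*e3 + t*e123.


vB has grade-1 (vector) and grade-3 (trivector) parts: vB = (v _| B) + (v ^ B).
Vector part <vB>_1:
  e1: -v2*b12 - v3*b13 = -(-4)*(-1) - (4)*(4) = -20
  e2: v1*b12 - v3*b23 = (1)*(-1) - (4)*(-2) = 7
  e3: v1*b13 + v2*b23 = (1)*(4) + (-4)*(-2) = 12
Trivector part <vB>_3:
  e123: v1*b23 - v2*b13 + v3*b12 = (1)*(-2) - (-4)*(4) + (4)*(-1) = 10
vB = -20*e1 + 7*e2 + 12*e3 + 10*e123


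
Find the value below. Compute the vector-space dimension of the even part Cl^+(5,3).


Even subalgebra dimension = 2^(n-1)
n = 5 + 3 = 8
2^(8 - 1) = 2^7 = 128
Verification: sum of C(8,k) for even k = 1 + 28 + 70 + 28 + 1 = 128
Result = 128


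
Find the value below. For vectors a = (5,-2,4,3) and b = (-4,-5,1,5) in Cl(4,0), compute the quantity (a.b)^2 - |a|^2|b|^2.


a . b = 5*(-4) + (-2)*(-5) + 4*1 + 3*5
= -20 + 10 + 4 + 15 = 9
|a|^2 = 5^2 + (-2)^2 + 4^2 + 3^2 = 54
|b|^2 = (-4)^2 + (-5)^2 + 1^2 + 5^2 = 67
(a.b)^2 = 9^2 = 81
|a|^2 * |b|^2 = 54 * 67 = 3618
Result = 81 - 3618 = -3537


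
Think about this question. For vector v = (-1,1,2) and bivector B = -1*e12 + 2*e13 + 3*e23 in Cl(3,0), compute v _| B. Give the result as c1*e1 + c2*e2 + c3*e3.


Left contraction v _| B = <vB>_1 (grade-1 part of the geometric product vB).
Using e1_|e12 = e2, e2_|e12 = -e1, e1_|e13 = e3, e3_|e13 = -e1, e2_|e23 = e3, e3_|e23 = -e2:
e1 coeff: -v2*b12 - v3*b13 = -(1)*(-1) - (2)*(2) = -3
e2 coeff: v1*b12 - v3*b23 = (-1)*(-1) - (2)*(3) = -5
e3 coeff: v1*b13 + v2*b23 = (-1)*(2) + (1)*(3) = 1
v _| B = -3*e1 - 5*e2 + 1*e3


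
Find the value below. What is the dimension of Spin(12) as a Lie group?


Spin(n) double-covers SO(n); both have Lie algebra so(n) of dimension n(n-1)/2.
n = 12
n(n-1) = 12 * 11 = 132
dim Spin(12) = 132/2 = 66


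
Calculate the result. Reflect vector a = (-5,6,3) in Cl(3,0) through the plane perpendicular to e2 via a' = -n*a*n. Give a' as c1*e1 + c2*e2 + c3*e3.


Reflection formula: a' = -n*a*n, with n = e2 (unit vector, n^2 = 1).
For reflection through hyperplane perp to e2:
The component along e2 flips sign, others stay.
a = (-5, 6, 3)
a' = (-5, -6, 3)
a' = -5*e1 - 6*e2 + 3*e3


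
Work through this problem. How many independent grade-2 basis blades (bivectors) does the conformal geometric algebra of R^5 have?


The conformal model of R^5 uses Cl(6,1) with m = 5 + 2 = 7 generators.
Number of grade-2 blades = C(m, 2) = C(7, 2)
= 7*6/2 = 21


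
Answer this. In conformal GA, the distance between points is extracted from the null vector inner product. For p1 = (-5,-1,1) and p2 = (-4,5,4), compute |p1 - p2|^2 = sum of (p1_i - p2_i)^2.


p1 - p2 = (-1, -6, -3)
|p1 - p2|^2 = (-1)^2 + (-6)^2 + (-3)^2
= 1 + 36 + 9
= 46


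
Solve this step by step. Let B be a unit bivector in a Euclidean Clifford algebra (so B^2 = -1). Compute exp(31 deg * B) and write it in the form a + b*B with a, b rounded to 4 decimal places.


For a unit bivector B with B^2 = -1, the exponential series gives
e^(theta*B) = cos(theta) + sin(theta)*B (the GA analogue of Euler's formula).
theta = 31 degrees = 0.541052 rad
cos(31 deg) = 0.8572
sin(31 deg) = 0.5150
exp(theta*B) = 0.8572 + 0.5150*B


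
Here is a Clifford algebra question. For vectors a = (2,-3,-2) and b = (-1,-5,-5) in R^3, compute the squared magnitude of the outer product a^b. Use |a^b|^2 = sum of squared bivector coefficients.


a wedge b = (a1*b2 - a2*b1)*e12 + (a1*b3 - a3*b1)*e13 + (a2*b3 - a3*b2)*e23
e12 coeff: 2*(-5) - (-3)*(-1) = -10 - 3 = -13
e13 coeff: 2*(-5) - (-2)*(-1) = -10 - 2 = -12
e23 coeff: (-3)*(-5) - (-2)*(-5) = 15 - 10 = 5
|a wedge b|^2 = (-13)^2 + (-12)^2 + 5^2
= 169 + 144 + 25
= 338


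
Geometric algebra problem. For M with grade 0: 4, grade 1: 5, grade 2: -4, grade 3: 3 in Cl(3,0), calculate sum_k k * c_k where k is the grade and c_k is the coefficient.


Grade-weighted sum = sum of grade_k * coefficient_k
0*4 = 0
1*5 = 5
2*(-4) = -8
3*3 = 9
Total = 0 + 5 + (-8) + 9 = 6


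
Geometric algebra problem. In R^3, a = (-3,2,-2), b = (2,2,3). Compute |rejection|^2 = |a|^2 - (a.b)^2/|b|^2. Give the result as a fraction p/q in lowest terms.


|a|^2 = (-3)^2 + 2^2 + (-2)^2 = 17
|b|^2 = 2^2 + 2^2 + 3^2 = 17
a . b = (-3)*2 + 2*2 + (-2)*3 = -8
(a.b)^2 = (-8)^2 = 64
|rej|^2 = 17 - 64/17
= (289 - 64)/17
= 225/17
In lowest terms: 225/17


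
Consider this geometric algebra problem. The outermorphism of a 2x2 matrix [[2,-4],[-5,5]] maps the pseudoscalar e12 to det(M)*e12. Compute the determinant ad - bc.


The outermorphism of a linear map f sends e1^e2 to f(e1)^f(e2).
f(e1) = 2*e1 - 5*e2
f(e2) = -4*e1 + 5*e2
f(e1) ^ f(e2) = (2*e1 - 5*e2) ^ (-4*e1 + 5*e2)
= 2*5*e12 + (-5)*(-4)*e21
= (10 - 20)*e12
= -10*e12
Coefficient = -10


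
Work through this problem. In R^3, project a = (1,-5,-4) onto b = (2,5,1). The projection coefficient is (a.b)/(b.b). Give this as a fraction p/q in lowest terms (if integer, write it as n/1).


Projection coefficient = (a . b) / (b . b)
a . b = 1*2 + (-5)*5 + (-4)*1
= 2 + (-25) + (-4) = -27
b . b = 2^2 + 5^2 + 1^2
= 4 + 25 + 1 = 30
Coefficient = -27/30
In lowest terms: -9/10


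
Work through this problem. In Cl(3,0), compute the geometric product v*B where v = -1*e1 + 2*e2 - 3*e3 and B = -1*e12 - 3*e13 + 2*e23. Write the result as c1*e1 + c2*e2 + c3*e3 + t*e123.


vB has grade-1 (vector) and grade-3 (trivector) parts: vB = (v _| B) + (v ^ B).
Vector part <vB>_1:
  e1: -v2*b12 - v3*b13 = -(2)*(-1) - (-3)*(-3) = -7
  e2: v1*b12 - v3*b23 = (-1)*(-1) - (-3)*(2) = 7
  e3: v1*b13 + v2*b23 = (-1)*(-3) + (2)*(2) = 7
Trivector part <vB>_3:
  e123: v1*b23 - v2*b13 + v3*b12 = (-1)*(2) - (2)*(-3) + (-3)*(-1) = 7
vB = -7*e1 + 7*e2 + 7*e3 + 7*e123


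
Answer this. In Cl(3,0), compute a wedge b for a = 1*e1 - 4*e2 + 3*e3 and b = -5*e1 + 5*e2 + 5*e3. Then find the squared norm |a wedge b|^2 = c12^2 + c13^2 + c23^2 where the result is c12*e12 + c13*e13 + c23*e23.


a wedge b = (a1*b2 - a2*b1)*e12 + (a1*b3 - a3*b1)*e13 + (a2*b3 - a3*b2)*e23
e12 coeff: 1*5 - (-4)*(-5) = 5 - 20 = -15
e13 coeff: 1*5 - 3*(-5) = 5 - (-15) = 20
e23 coeff: (-4)*5 - 3*5 = -20 - 15 = -35
|a wedge b|^2 = (-15)^2 + 20^2 + (-35)^2
= 225 + 400 + 1225
= 1850


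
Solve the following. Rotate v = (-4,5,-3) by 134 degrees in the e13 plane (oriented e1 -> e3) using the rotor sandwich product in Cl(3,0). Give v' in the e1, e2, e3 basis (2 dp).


Rotor R = cos(67deg) - sin(67deg)*e13
Rotation angle theta = 2 * 67 = 134 degrees in the e13 plane (e1 -> e3).
The component perpendicular to the plane (e2) is invariant: v'_2 = v2 = 5.00
cos(134deg) = -0.6947, sin(134deg) = 0.7193
v'_1 = v1*cos(theta) - v3*sin(theta) = -4*(-0.6947) - (-3)*0.7193 = 4.94
v'_3 = v1*sin(theta) + v3*cos(theta) = -4*0.7193 + (-3)*(-0.6947) = -0.79
v' = 4.94*e1 + 5.00*e2 - 0.79*e3


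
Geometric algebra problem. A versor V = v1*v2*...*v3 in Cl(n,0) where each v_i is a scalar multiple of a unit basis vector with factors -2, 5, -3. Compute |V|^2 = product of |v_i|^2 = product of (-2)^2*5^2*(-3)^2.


Each vector v_i has |v_i|^2 = s_i^2
Squared scales: (-2)^2 = 4, 5^2 = 25, (-3)^2 = 9
|V|^2 = 4 * 25 * 9
= 900


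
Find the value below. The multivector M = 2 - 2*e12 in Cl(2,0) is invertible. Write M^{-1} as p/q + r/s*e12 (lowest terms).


M = 2 - 2*e12, where e12^2 = -1.
Since M commutes with its reverse ~M = a - b*e12, M * ~M = a^2 - b^2*e12^2 = a^2 + b^2.
So M^{-1} = ~M / (a^2 + b^2) = (a - b*e12)/(a^2 + b^2).
a^2 + b^2 = 4 + 4 = 8
Scalar part = 2/8 = 1/4
Bivector coeff = 2/8 = 1/4
M^{-1} = 1/4 + 1/4*e12


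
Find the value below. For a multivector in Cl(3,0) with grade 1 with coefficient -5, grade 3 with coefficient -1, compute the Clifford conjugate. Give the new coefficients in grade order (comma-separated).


Clifford conjugate sign for grade k: (-1)^(k(k+1)/2)
Grade 1: (-1)^(1*2/2) = (-1)^1 = -1, coeff -5 -> 5
Grade 3: (-1)^(3*4/2) = (-1)^6 = 1, coeff -1 -> -1
Conjugated coefficients: 5, -1


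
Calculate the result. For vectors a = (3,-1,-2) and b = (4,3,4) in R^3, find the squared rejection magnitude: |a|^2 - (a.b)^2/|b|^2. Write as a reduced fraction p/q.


|a|^2 = 3^2 + (-1)^2 + (-2)^2 = 14
|b|^2 = 4^2 + 3^2 + 4^2 = 41
a . b = 3*4 + (-1)*3 + (-2)*4 = 1
(a.b)^2 = 1^2 = 1
|rej|^2 = 14 - 1/41
= (574 - 1)/41
= 573/41
In lowest terms: 573/41


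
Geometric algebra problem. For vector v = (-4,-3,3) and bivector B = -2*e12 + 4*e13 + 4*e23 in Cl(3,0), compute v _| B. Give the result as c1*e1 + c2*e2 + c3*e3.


Left contraction v _| B = <vB>_1 (grade-1 part of the geometric product vB).
Using e1_|e12 = e2, e2_|e12 = -e1, e1_|e13 = e3, e3_|e13 = -e1, e2_|e23 = e3, e3_|e23 = -e2:
e1 coeff: -v2*b12 - v3*b13 = -(-3)*(-2) - (3)*(4) = -18
e2 coeff: v1*b12 - v3*b23 = (-4)*(-2) - (3)*(4) = -4
e3 coeff: v1*b13 + v2*b23 = (-4)*(4) + (-3)*(4) = -28
v _| B = -18*e1 - 4*e2 - 28*e3


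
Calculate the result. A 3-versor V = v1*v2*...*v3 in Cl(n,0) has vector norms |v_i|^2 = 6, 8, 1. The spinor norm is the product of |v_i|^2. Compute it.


Spinor norm N(V) = |v1|^2 * |v2|^2 * ... * |v3|^2
= 6 * 8 * 1
Running product: 6, 48, 48
N(V) = 48


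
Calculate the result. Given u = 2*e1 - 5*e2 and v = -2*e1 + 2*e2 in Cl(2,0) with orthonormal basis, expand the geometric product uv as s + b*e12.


Expand: (2*e1 - 5*e2)(-2*e1 + 2*e2)
= 2*(-2)*e1e1 + 2*2*e1e2 + (-5)*(-2)*e2e1 + (-5)*2*e2e2
Using e1^2 = e2^2 = 1, e2e1 = -e1e2:
Scalar part s = 2*(-2) + (-5)*2 = -4 + (-10) = -14
Bivector part b = 2*2 - (-5)*(-2) = 4 - 10 = -6
uv = -14 - 6*e12


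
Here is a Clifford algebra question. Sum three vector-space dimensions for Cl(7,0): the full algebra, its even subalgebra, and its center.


n = 7 + 0 = 7
Total dim = 2^7 = 128
Even subalgebra dim = 2^6 = 64
n is odd, so center dim = 2
Sum = 128 + 64 + 2 = 194


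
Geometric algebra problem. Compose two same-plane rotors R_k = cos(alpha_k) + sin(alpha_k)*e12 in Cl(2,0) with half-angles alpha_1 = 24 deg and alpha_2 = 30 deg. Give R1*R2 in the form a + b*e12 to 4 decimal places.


Same-plane rotors commute and their half-angles add:
R1*R2 = cos(a1 + a2) + sin(a1 + a2)*e12.
a1 + a2 = 24 + 30 = 54 deg
cos(54 deg) = 0.5878
sin(54 deg) = 0.8090
R1*R2 = 0.5878 + 0.8090*e12


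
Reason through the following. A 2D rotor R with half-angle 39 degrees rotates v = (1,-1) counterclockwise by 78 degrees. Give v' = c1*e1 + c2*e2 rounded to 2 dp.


Rotor R = cos(39deg) - sin(39deg)*e12
Rotation angle theta = 2 * 39 = 78 degrees
v' = R*v*~R rotates v by theta.
cos(78deg) = 0.2079, sin(78deg) = 0.9781
v'_1 = 1*cos(78deg) - (-1)*sin(78deg)
= 1*0.2079 - (-1)*0.9781
= 1.19
v'_2 = 1*sin(78deg) + (-1)*cos(78deg)
= 1*0.9781 + (-1)*0.2079
= 0.77
v' = 1.19*e1 + 0.77*e2


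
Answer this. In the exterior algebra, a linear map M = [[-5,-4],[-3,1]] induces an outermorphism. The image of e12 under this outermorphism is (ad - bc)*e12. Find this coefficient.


The outermorphism of a linear map f sends e1^e2 to f(e1)^f(e2).
f(e1) = -5*e1 - 3*e2
f(e2) = -4*e1 + 1*e2
f(e1) ^ f(e2) = (-5*e1 - 3*e2) ^ (-4*e1 + 1*e2)
= (-5)*1*e12 + (-3)*(-4)*e21
= (-5 - 12)*e12
= -17*e12
Coefficient = -17


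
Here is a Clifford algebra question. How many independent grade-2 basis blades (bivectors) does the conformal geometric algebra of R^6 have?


The conformal model of R^6 uses Cl(7,1) with m = 6 + 2 = 8 generators.
Number of grade-2 blades = C(m, 2) = C(8, 2)
= 8*7/2 = 28


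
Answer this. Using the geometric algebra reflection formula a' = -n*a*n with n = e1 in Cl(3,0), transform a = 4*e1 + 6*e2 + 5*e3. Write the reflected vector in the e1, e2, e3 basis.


Reflection formula: a' = -n*a*n, with n = e1 (unit vector, n^2 = 1).
For reflection through hyperplane perp to e1:
The component along e1 flips sign, others stay.
a = (4, 6, 5)
a' = (-4, 6, 5)
a' = -4*e1 + 6*e2 + 5*e3
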